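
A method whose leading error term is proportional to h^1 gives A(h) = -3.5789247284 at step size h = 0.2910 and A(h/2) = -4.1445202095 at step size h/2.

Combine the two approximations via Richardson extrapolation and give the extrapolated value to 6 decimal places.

The method has order 1: 2^1 = 2.
2*(-4.1445202095) = -8.2890404190; subtract (-3.5789247284) → -4.7101156906
(2*(-4.1445202095) − (-3.5789247284))/(2 − 1) = -4.7101156906
Gap between inputs: 5.656e-01; correction applied: −0.5655954811.

-4.710116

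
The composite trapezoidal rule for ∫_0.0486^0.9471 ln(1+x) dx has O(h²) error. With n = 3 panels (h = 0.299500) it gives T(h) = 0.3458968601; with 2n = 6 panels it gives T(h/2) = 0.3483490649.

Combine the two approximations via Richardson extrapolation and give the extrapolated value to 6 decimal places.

0.349166

With r = 2 the leading error scales as h^2, so the weight is 2^2 = 4.
A(h/2) − A(h) = 0.3483490649 − 0.3458968601 = 0.0024522048
Correction (A(h/2) − A(h))/(4 − 1) = 0.0024522048/3 = 0.0008174016
R = A(h/2) + (A(h/2) − A(h))/3 = 0.3483490649 + 0.0008174016 = 0.3491664665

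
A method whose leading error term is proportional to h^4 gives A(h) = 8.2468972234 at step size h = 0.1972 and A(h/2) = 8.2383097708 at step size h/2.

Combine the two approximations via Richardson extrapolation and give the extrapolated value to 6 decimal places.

8.237737

The method has order 4: 2^4 = 16.
16×8.2383097708 − 8.2468972234 = 123.5660591094
Extrapolated: 123.5660591094 / 15 = 8.2377372740
Shift from A(h/2): −0.0005724968.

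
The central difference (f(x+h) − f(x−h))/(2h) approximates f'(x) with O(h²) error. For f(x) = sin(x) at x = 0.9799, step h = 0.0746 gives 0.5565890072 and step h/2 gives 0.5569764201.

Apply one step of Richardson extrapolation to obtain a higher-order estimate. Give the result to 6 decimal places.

0.557106

r = 2: numerator weight 4, denominator 3.
4 × 0.5569764201 = 2.2279056804; 2.2279056804 − 0.5565890072 = 1.6713166732
Denominator 4 − 1 = 3.
Extrapolated: 1.6713166732 / 3 = 0.5571055577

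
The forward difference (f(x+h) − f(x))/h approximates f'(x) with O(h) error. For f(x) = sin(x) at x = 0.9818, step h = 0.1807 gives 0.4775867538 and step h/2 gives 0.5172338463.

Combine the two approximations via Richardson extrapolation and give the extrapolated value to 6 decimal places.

0.556881

Method order is 1; weight 2^1 = 2.
Numerator 2*A(h/2) − A(h) = 2*0.5172338463 − 0.4775867538 = 0.5568809388
(2*0.5172338463 − 0.4775867538)/(2 − 1) = 0.5568809388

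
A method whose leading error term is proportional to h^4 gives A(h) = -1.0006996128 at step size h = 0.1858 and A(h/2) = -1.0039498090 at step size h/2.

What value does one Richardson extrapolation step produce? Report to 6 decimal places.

The method has order 4: 2^4 = 16.
16·(-1.0039498090) = -16.0631969440; subtract (-1.0006996128) → -15.0624973312
(16·(-1.0039498090) − (-1.0006996128))/(16 − 1) = -1.0041664887

-1.004166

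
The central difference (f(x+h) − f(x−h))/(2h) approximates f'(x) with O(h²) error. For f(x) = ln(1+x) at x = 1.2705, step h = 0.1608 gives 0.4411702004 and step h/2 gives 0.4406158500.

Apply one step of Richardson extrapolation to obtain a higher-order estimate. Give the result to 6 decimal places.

0.440431

r = 2: numerator weight 4, denominator 3.
4 × 0.4406158500 − 0.4411702004 = 1.3212931996
Extrapolated: 1.3212931996 / 3 = 0.4404310665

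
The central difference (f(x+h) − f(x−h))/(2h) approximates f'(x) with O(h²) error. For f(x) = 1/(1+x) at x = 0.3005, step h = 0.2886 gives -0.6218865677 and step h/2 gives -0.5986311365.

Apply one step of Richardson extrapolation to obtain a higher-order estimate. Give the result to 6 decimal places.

Method order is 2; weight 2^2 = 4.
4×(-0.5986311365) = -2.3945245460; (-2.3945245460) − (-0.6218865677) = -1.7726379783
Divide by 2^2 − 1 = 3.
So the Richardson estimate is -0.5908793261.
Correction |R − A(h/2)| = 7.752e-03; gap |A(h/2) − A(h)| = 2.326e-02.

-0.590879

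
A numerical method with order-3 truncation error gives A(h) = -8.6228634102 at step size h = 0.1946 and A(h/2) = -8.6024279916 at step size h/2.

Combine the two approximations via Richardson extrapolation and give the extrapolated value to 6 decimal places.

r = 3, so 2^r = 8.
8·(-8.6024279916) = -68.8194239328; (-68.8194239328) − (-8.6228634102) = -60.1965605226
Divide by 2^3 − 1 = 7.
(8·(-8.6024279916) − (-8.6228634102))/(8 − 1) = -8.5995086461
Correction |R − A(h/2)| = 2.919e-03; gap |A(h/2) − A(h)| = 2.044e-02.

-8.599509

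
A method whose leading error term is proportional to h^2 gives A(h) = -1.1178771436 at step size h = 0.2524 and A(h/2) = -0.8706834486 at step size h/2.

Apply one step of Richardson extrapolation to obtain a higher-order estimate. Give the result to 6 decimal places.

-0.788286

Method order is 2; weight 2^2 = 4.
2^2·A(h/2) = -3.4827337944; minus A(h) gives -2.3648566508.
Divide by 2^2 − 1 = 3.
R = (-2.3648566508)/3 = -0.7882855503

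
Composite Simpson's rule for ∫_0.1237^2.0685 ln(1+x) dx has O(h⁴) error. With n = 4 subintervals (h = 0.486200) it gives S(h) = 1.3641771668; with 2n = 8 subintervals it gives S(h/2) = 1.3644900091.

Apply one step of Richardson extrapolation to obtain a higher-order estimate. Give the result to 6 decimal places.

1.364511

r = 4: numerator weight 16, denominator 15.
16 × 1.3644900091 = 21.8318401456; subtract 1.3641771668 → 20.4676629788
Extrapolated: 20.4676629788 / 15 = 1.3645108653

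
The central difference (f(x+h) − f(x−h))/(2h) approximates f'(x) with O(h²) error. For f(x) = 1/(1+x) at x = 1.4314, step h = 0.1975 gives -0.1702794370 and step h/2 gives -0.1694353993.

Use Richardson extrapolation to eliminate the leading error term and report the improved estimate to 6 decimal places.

-0.169154

Error is O(h^2); halving h shrinks it by 2^2 = 4.
Weighted: (-0.6777415972) − (-0.1702794370) = -0.5074621602
Denominator 4 − 1 = 3.
(4×(-0.1694353993) − (-0.1702794370))/(4 − 1) = -0.1691540534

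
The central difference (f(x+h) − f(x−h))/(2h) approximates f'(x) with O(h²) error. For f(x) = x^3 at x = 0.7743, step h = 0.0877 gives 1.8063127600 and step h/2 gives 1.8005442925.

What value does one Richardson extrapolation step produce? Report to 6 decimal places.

r = 2, so 2^r = 4.
Top: 4(1.8005442925) − (1.8063127600) = 5.3958644100
Extrapolated: 5.3958644100 / 3 = 1.7986214700
Correction |R − A(h/2)| = 1.923e-03; gap |A(h/2) − A(h)| = 5.768e-03.

1.798621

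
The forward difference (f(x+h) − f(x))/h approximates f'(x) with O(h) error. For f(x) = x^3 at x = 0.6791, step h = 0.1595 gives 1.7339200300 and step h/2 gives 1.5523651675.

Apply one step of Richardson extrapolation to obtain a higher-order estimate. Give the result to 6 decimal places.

Order 1 gives 2^r = 2 and 2^r − 1 = 1.
Top: 2(1.5523651675) − (1.7339200300) = 1.3708103050
Denominator 2 − 1 = 1.
Extrapolated: 1.3708103050 / 1 = 1.3708103050

1.370810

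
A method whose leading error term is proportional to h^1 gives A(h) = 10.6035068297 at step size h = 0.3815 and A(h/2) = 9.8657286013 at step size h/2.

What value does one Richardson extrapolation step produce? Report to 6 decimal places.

Leading term ∝ h^1; use weight 2 = 2^1.
2×9.8657286013 = 19.7314572026; subtract 10.6035068297 → 9.1279503729
9.1279503729 ÷ 1 = 9.1279503729
Gap between inputs: 7.378e-01; correction applied: −0.7377782284.

9.127950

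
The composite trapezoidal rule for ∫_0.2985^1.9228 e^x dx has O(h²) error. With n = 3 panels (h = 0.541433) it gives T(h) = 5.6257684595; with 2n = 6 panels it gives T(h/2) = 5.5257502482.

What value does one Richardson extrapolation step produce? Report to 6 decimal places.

5.492411

Leading term ∝ h^2; use weight 4 = 2^2.
Difference of the inputs: 5.5257502482 − 5.6257684595 = -0.1000182113
Correction (A(h/2) − A(h))/(4 − 1) = (-0.1000182113)/3 = -0.0333394038
R = A(h/2) + (A(h/2) − A(h))/3 = 5.5257502482 − 0.0333394038 = 5.4924108444
Gap between inputs: 1.000e-01; correction applied: −0.0333394038.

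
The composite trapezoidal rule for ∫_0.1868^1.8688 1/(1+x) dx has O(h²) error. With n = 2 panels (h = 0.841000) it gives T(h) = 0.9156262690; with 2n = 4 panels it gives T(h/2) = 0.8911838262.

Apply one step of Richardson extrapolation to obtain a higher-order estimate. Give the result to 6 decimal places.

0.883036

Order 2 gives 2^r = 4 and 2^r − 1 = 3.
4*0.8911838262 − 0.9156262690 = 2.6491090358
2.6491090358 ÷ 3 = 0.8830363453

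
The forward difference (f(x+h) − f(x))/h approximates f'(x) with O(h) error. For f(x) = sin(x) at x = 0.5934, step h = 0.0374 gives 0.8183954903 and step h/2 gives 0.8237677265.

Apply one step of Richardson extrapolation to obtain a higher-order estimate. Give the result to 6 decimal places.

0.829140

Method order is 1; weight 2^1 = 2.
Difference of the inputs: 0.8237677265 − 0.8183954903 = 0.0053722362
Correction (A(h/2) − A(h))/(2 − 1) = 0.0053722362/1 = 0.0053722362
R = A(h/2) + (A(h/2) − A(h))/1 = 0.8237677265 + 0.0053722362 = 0.8291399627
Gap between inputs: 5.372e-03; correction applied: +0.0053722362.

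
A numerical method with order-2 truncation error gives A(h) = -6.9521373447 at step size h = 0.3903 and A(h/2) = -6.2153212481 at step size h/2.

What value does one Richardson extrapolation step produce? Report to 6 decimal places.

Error is O(h^2); halving h shrinks it by 2^2 = 4.
Numerator 4*A(h/2) − A(h) = 4*(-6.2153212481) − (-6.9521373447) = -17.9091476477
Denominator 4 − 1 = 3.
(-17.9091476477) ÷ 3 = -5.9697158826
Gap between inputs: 7.368e-01; correction applied: +0.2456053655.

-5.969716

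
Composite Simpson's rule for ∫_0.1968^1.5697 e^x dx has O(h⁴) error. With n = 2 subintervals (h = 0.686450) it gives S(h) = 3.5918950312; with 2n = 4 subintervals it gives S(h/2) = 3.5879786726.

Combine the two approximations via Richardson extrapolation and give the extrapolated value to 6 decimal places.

Error is O(h^4); halving h shrinks it by 2^4 = 16.
16 × 3.5879786726 = 57.4076587616; subtract 3.5918950312 → 53.8157637304
Denominator 16 − 1 = 15.
53.8157637304 ÷ 15 = 3.5877175820
Shift from A(h/2): −0.0002610906.

3.587718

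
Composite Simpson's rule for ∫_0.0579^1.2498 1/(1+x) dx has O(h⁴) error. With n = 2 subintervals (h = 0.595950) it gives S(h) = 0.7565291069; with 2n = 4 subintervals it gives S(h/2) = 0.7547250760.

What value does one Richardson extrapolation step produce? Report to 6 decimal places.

The method has order 4: 2^4 = 16.
16*0.7547250760 − 0.7565291069 = 11.3190721091
11.3190721091 ÷ 15 = 0.7546048073
Shift from A(h/2): −0.0001202687.

0.754605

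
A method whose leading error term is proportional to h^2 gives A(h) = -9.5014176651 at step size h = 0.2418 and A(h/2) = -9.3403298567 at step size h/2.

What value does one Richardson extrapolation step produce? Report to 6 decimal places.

-9.286634

Order 2 gives 2^r = 4 and 2^r − 1 = 3.
A(h/2) − A(h) = -9.3403298567 − (-9.5014176651) = 0.1610878084
Divide by 2^2 − 1 = 3: 0.1610878084/3 = 0.0536959361
R = -9.3403298567 + 0.0536959361 = -9.2866339206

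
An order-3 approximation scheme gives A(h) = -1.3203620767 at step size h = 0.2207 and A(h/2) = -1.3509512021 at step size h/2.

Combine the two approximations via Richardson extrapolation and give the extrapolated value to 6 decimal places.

Leading term ∝ h^3; use weight 8 = 2^3.
8*(-1.3509512021) = -10.8076096168; (-10.8076096168) − (-1.3203620767) = -9.4872475401
Denominator 8 − 1 = 7.
So the Richardson estimate is -1.3553210772.

-1.355321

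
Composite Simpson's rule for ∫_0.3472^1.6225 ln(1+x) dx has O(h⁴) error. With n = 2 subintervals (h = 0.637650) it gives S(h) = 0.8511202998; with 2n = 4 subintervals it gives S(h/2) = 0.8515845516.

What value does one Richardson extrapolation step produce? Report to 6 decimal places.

With r = 4 the leading error scales as h^4, so the weight is 2^4 = 16.
Top: 16(0.8515845516) − (0.8511202998) = 12.7742325258
(16·0.8515845516 − 0.8511202998)/(16 − 1) = 0.8516155017
Gap between inputs: 4.643e-04; correction applied: +0.0000309501.

0.851616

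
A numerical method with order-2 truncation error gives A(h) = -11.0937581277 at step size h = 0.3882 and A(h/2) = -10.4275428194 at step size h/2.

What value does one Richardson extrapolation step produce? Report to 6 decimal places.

-10.205471

Error is O(h^2); halving h shrinks it by 2^2 = 4.
Weighted: (-41.7101712776) − (-11.0937581277) = -30.6164131499
(4 × (-10.4275428194) − (-11.0937581277))/(4 − 1) = -10.2054710500
Shift from A(h/2): +0.2220717694.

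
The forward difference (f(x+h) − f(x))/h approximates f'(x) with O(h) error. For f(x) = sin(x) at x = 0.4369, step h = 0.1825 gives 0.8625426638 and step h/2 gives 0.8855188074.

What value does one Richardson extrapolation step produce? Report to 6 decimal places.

The method has order 1: 2^1 = 2.
Weighted: 1.7710376148 − 0.8625426638 = 0.9084949510
Divide by 2^1 − 1 = 1.
Extrapolated: 0.9084949510 / 1 = 0.9084949510
Gap between inputs: 2.298e-02; correction applied: +0.0229761436.

0.908495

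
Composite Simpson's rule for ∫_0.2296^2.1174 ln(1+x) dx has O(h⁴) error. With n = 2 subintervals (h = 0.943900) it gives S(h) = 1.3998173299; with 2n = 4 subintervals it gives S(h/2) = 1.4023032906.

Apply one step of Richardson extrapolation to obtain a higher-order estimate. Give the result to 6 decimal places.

1.402469

Error is O(h^4); halving h shrinks it by 2^4 = 16.
Numerator 16*A(h/2) − A(h) = 16*1.4023032906 − 1.3998173299 = 21.0370353197
Divide by 2^4 − 1 = 15.
21.0370353197 ÷ 15 = 1.4024690213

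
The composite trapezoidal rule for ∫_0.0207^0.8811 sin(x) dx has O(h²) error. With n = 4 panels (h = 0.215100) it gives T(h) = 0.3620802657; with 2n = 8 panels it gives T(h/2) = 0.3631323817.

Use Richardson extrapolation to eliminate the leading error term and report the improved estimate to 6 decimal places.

0.363483

Order 2 gives 2^r = 4 and 2^r − 1 = 3.
Weighted: 1.4525295268 − 0.3620802657 = 1.0904492611
Divide by 2^2 − 1 = 3.
(4 × 0.3631323817 − 0.3620802657)/(4 − 1) = 0.3634830870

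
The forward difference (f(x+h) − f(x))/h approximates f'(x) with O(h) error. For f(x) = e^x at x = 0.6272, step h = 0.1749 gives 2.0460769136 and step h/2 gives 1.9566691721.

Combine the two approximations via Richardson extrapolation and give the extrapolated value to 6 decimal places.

Error is O(h^1); halving h shrinks it by 2^1 = 2.
2 × 1.9566691721 = 3.9133383442; 3.9133383442 − 2.0460769136 = 1.8672614306
R = 1.8672614306/1 = 1.8672614306

1.867261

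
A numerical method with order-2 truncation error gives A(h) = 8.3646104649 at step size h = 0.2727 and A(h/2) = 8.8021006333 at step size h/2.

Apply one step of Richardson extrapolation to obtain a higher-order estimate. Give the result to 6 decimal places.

The method has order 2: 2^2 = 4.
Weighted: 35.2084025332 − 8.3646104649 = 26.8437920683
(4 × 8.8021006333 − 8.3646104649)/(4 − 1) = 8.9479306894

8.947931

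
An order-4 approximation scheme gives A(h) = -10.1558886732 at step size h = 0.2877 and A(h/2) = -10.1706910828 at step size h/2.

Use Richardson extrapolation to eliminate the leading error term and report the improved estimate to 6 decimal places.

r = 4, so 2^r = 16.
Top: 16(-10.1706910828) − (-10.1558886732) = -152.5751686516
R = (-152.5751686516)/15 = -10.1716779101

-10.171678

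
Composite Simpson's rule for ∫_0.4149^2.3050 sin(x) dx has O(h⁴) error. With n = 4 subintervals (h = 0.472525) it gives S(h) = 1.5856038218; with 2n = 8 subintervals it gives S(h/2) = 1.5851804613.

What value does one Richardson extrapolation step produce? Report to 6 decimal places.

The method has order 4: 2^4 = 16.
Numerator 16*A(h/2) − A(h) = 16*1.5851804613 − 1.5856038218 = 23.7772835590
Divide by 2^4 − 1 = 15.
So the Richardson estimate is 1.5851522373.
Gap between inputs: 4.234e-04; correction applied: −0.0000282240.

1.585152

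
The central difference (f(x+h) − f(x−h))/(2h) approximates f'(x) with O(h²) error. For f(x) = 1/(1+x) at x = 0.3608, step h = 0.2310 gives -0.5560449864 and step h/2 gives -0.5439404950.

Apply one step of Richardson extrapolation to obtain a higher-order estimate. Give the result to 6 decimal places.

Order 2 gives 2^r = 4 and 2^r − 1 = 3.
Difference of the inputs: -0.5439404950 − (-0.5560449864) = 0.0121044914
Divide by 2^2 − 1 = 3: 0.0121044914/3 = 0.0040348305
R = A(h/2) + (A(h/2) − A(h))/3 = -0.5439404950 + 0.0040348305 = -0.5399056645

-0.539906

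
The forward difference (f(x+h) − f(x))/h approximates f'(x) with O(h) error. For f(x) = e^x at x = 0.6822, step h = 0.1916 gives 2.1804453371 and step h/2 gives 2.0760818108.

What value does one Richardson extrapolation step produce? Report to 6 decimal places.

1.971718

r = 1, so 2^r = 2.
2 × 2.0760818108 = 4.1521636216; 4.1521636216 − 2.1804453371 = 1.9717182845
Denominator 2 − 1 = 1.
Result: 1.9717182845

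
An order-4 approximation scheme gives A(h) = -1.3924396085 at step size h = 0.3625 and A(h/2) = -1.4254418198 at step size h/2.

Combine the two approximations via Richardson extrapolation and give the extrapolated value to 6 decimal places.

-1.427642

Order 4 gives 2^r = 16 and 2^r − 1 = 15.
A(h/2) − A(h) = -1.4254418198 − (-1.3924396085) = -0.0330022113
Divide by 2^4 − 1 = 15: (-0.0330022113)/15 = -0.0022001474
R = -1.4254418198 − 0.0022001474 = -1.4276419672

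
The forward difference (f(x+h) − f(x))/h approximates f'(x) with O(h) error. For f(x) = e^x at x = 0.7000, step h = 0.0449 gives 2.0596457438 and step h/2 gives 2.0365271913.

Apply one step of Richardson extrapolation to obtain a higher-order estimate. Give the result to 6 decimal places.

2.013409

With r = 1 the leading error scales as h^1, so the weight is 2^1 = 2.
2^1*A(h/2) = 4.0730543826; minus A(h) gives 2.0134086388.
(2*2.0365271913 − 2.0596457438)/(2 − 1) = 2.0134086388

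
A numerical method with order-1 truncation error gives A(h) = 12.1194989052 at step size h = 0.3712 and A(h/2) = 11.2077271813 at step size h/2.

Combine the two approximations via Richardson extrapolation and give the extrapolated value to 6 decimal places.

The method has order 1: 2^1 = 2.
A(h/2) − A(h) = 11.2077271813 − 12.1194989052 = -0.9117717239
Divide by 2^1 − 1 = 1: (-0.9117717239)/1 = -0.9117717239
R = A(h/2) + (A(h/2) − A(h))/1 = 11.2077271813 − 0.9117717239 = 10.2959554574

10.295955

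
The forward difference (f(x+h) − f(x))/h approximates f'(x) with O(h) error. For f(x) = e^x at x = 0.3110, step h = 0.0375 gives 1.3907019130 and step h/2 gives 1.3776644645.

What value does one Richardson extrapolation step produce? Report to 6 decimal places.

Error is O(h^1); halving h shrinks it by 2^1 = 2.
2^1 × A(h/2) = 2.7553289290; minus A(h) gives 1.3646270160.
(2 × 1.3776644645 − 1.3907019130)/(2 − 1) = 1.3646270160
Correction |R − A(h/2)| = 1.304e-02; gap |A(h/2) − A(h)| = 1.304e-02.

1.364627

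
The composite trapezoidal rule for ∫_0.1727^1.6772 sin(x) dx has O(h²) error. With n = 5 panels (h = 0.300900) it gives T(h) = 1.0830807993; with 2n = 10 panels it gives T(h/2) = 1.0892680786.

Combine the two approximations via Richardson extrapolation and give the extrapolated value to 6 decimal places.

1.091331

Error is O(h^2); halving h shrinks it by 2^2 = 4.
2^2 × A(h/2) = 4.3570723144; minus A(h) gives 3.2739915151.
Denominator 4 − 1 = 3.
R = 3.2739915151/3 = 1.0913305050
Gap between inputs: 6.187e-03; correction applied: +0.0020624264.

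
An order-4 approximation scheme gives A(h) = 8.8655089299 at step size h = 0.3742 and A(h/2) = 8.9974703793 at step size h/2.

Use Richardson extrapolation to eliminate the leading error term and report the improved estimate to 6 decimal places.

9.006268

Error is O(h^4); halving h shrinks it by 2^4 = 16.
16*8.9974703793 = 143.9595260688; subtract 8.8655089299 → 135.0940171389
Divide by 2^4 − 1 = 15.
Extrapolated: 135.0940171389 / 15 = 9.0062678093
Gap between inputs: 1.320e-01; correction applied: +0.0087974300.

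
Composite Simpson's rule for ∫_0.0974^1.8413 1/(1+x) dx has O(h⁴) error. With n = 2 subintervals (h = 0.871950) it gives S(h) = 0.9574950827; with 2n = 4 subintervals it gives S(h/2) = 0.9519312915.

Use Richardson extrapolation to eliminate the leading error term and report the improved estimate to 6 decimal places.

Error is O(h^4); halving h shrinks it by 2^4 = 16.
16·0.9519312915 = 15.2309006640; 15.2309006640 − 0.9574950827 = 14.2734055813
Divide by 2^4 − 1 = 15.
(16·0.9519312915 − 0.9574950827)/(16 − 1) = 0.9515603721

0.951560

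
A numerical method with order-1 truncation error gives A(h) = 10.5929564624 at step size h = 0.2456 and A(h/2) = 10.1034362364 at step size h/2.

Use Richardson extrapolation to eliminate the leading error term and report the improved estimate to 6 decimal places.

Order 1 gives 2^r = 2 and 2^r − 1 = 1.
Weighted: 20.2068724728 − 10.5929564624 = 9.6139160104
Divide by 2^1 − 1 = 1.
Result: 9.6139160104

9.613916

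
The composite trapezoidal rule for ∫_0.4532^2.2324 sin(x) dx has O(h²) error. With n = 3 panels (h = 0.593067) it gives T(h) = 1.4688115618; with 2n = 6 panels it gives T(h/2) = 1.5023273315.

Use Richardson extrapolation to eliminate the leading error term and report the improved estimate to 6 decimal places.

1.513499

Leading term ∝ h^2; use weight 4 = 2^2.
Numerator 4 × A(h/2) − A(h) = 4 × 1.5023273315 − 1.4688115618 = 4.5404977642
Denominator 4 − 1 = 3.
(4 × 1.5023273315 − 1.4688115618)/(4 − 1) = 1.5134992547
Shift from A(h/2): +0.0111719232.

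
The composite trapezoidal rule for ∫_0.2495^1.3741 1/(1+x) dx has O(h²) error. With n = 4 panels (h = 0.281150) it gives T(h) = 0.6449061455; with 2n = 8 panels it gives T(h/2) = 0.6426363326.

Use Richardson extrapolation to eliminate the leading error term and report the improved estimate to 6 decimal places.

Leading term ∝ h^2; use weight 4 = 2^2.
2^2×A(h/2) = 2.5705453304; minus A(h) gives 1.9256391849.
R = 1.9256391849/3 = 0.6418797283
Shift from A(h/2): −0.0007566043.

0.641880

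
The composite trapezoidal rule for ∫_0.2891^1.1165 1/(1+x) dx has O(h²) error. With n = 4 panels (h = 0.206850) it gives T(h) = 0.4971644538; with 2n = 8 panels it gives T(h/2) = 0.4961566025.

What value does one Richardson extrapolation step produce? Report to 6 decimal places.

0.495821

r = 2: numerator weight 4, denominator 3.
4 × 0.4961566025 = 1.9846264100; subtract 0.4971644538 → 1.4874619562
Extrapolated: 1.4874619562 / 3 = 0.4958206521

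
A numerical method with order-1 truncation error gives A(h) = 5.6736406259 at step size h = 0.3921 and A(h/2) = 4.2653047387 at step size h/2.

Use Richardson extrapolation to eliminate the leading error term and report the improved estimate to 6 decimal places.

The method has order 1: 2^1 = 2.
Weighted: 8.5306094774 − 5.6736406259 = 2.8569688515
Divide by 2^1 − 1 = 1.
So the Richardson estimate is 2.8569688515.

2.856969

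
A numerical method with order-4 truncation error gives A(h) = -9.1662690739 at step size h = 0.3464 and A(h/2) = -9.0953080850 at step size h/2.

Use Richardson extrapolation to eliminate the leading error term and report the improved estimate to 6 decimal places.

-9.090577

With r = 4 the leading error scales as h^4, so the weight is 2^4 = 16.
Top: 16(-9.0953080850) − (-9.1662690739) = -136.3586602861
(-136.3586602861) ÷ 15 = -9.0905773524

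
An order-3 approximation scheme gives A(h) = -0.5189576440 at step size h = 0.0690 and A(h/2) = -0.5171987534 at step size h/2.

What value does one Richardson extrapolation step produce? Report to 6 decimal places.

Error is O(h^3); halving h shrinks it by 2^3 = 8.
Top: 8(-0.5171987534) − (-0.5189576440) = -3.6186323832
R = (-3.6186323832)/7 = -0.5169474833
Shift from A(h/2): +0.0002512701.

-0.516947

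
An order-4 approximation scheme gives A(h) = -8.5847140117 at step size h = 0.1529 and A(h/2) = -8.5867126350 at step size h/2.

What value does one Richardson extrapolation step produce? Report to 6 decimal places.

-8.586846

Leading term ∝ h^4; use weight 16 = 2^4.
Numerator 16×A(h/2) − A(h) = 16×(-8.5867126350) − (-8.5847140117) = -128.8026881483
Divide by 2^4 − 1 = 15.
Extrapolated: (-128.8026881483) / 15 = -8.5868458766
Correction |R − A(h/2)| = 1.332e-04; gap |A(h/2) − A(h)| = 1.999e-03.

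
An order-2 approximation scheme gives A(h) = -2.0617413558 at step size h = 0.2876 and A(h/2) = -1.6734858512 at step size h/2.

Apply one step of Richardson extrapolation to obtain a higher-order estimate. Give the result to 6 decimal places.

With r = 2 the leading error scales as h^2, so the weight is 2^2 = 4.
Numerator 4·A(h/2) − A(h) = 4·(-1.6734858512) − (-2.0617413558) = -4.6322020490
Divide by 2^2 − 1 = 3.
Result: -1.5440673497
Shift from A(h/2): +0.1294185015.

-1.544067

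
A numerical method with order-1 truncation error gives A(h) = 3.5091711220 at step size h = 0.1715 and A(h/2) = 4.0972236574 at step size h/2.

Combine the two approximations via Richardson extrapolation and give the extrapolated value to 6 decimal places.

r = 1, so 2^r = 2.
Difference of the inputs: 4.0972236574 − 3.5091711220 = 0.5880525354
Divide by 2^1 − 1 = 1: 0.5880525354/1 = 0.5880525354
R = A(h/2) + (A(h/2) − A(h))/1 = 4.0972236574 + 0.5880525354 = 4.6852761928
Correction |R − A(h/2)| = 5.881e-01; gap |A(h/2) − A(h)| = 5.881e-01.

4.685276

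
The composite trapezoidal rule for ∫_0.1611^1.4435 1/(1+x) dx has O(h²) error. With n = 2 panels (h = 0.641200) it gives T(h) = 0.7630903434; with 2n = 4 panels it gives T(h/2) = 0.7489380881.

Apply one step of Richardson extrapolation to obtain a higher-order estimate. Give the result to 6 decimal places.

0.744221

r = 2: numerator weight 4, denominator 3.
Numerator 4 × A(h/2) − A(h) = 4 × 0.7489380881 − 0.7630903434 = 2.2326620090
Divide by 2^2 − 1 = 3.
R = 2.2326620090/3 = 0.7442206697
Shift from A(h/2): −0.0047174184.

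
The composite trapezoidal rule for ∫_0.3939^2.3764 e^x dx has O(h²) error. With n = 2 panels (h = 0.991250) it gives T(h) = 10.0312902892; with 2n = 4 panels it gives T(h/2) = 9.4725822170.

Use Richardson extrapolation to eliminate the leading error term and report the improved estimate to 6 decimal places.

Leading term ∝ h^2; use weight 4 = 2^2.
Difference of the inputs: 9.4725822170 − 10.0312902892 = -0.5587080722
Divide by 2^2 − 1 = 3: (-0.5587080722)/3 = -0.1862360241
R = A(h/2) + (A(h/2) − A(h))/3 = 9.4725822170 − 0.1862360241 = 9.2863461929

9.286346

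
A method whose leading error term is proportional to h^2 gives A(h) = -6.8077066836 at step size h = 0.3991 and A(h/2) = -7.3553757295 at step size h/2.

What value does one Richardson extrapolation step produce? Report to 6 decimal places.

-7.537932

Order 2 gives 2^r = 4 and 2^r − 1 = 3.
4×(-7.3553757295) = -29.4215029180; subtract (-6.8077066836) → -22.6137962344
Divide by 2^2 − 1 = 3.
R = (-22.6137962344)/3 = -7.5379320781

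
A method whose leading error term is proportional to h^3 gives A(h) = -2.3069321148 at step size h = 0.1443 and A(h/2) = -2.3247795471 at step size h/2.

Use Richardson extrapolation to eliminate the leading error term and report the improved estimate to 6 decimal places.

r = 3: numerator weight 8, denominator 7.
Numerator 8 × A(h/2) − A(h) = 8 × (-2.3247795471) − (-2.3069321148) = -16.2913042620
Denominator 8 − 1 = 7.
Extrapolated: (-16.2913042620) / 7 = -2.3273291803
Correction |R − A(h/2)| = 2.550e-03; gap |A(h/2) − A(h)| = 1.785e-02.

-2.327329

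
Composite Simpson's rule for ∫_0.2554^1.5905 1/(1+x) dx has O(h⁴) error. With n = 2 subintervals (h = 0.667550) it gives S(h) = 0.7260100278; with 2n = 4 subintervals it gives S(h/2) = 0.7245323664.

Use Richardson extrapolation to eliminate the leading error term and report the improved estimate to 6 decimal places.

Order 4 gives 2^r = 16 and 2^r − 1 = 15.
16×0.7245323664 − 0.7260100278 = 10.8665078346
10.8665078346 ÷ 15 = 0.7244338556
Shift from A(h/2): −0.0000985108.

0.724434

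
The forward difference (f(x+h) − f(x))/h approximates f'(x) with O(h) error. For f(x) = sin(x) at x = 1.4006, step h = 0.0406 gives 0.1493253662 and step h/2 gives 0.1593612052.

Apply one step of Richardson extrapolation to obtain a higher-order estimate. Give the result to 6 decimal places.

Leading term ∝ h^1; use weight 2 = 2^1.
Numerator 2*A(h/2) − A(h) = 2*0.1593612052 − 0.1493253662 = 0.1693970442
(2*0.1593612052 − 0.1493253662)/(2 − 1) = 0.1693970442

0.169397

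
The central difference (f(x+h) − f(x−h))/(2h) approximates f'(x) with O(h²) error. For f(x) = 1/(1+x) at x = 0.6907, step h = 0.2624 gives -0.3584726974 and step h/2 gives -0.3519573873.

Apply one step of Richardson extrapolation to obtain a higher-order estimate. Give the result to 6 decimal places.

Error is O(h^2); halving h shrinks it by 2^2 = 4.
Top: 4(-0.3519573873) − (-0.3584726974) = -1.0493568518
(4·(-0.3519573873) − (-0.3584726974))/(4 − 1) = -0.3497856173
Correction |R − A(h/2)| = 2.172e-03; gap |A(h/2) − A(h)| = 6.515e-03.

-0.349786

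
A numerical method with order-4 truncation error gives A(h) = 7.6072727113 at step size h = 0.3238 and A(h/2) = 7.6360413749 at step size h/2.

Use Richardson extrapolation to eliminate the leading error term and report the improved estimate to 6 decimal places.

Method order is 4; weight 2^4 = 16.
Weighted: 122.1766619984 − 7.6072727113 = 114.5693892871
Denominator 16 − 1 = 15.
Result: 7.6379592858

7.637959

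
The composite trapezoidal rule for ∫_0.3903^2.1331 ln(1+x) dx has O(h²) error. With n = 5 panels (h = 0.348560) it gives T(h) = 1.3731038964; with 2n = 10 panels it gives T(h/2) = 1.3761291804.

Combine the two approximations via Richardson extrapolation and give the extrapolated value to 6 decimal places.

1.377138

r = 2, so 2^r = 4.
Top: 4(1.3761291804) − (1.3731038964) = 4.1314128252
(4×1.3761291804 − 1.3731038964)/(4 − 1) = 1.3771376084
Shift from A(h/2): +0.0010084280.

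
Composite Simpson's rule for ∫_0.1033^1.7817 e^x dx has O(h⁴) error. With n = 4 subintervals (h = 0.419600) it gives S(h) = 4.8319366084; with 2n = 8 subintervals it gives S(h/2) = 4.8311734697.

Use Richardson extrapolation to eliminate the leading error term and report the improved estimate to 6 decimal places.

4.831123

Method order is 4; weight 2^4 = 16.
Numerator 16*A(h/2) − A(h) = 16*4.8311734697 − 4.8319366084 = 72.4668389068
Divide by 2^4 − 1 = 15.
(16*4.8311734697 − 4.8319366084)/(16 − 1) = 4.8311225938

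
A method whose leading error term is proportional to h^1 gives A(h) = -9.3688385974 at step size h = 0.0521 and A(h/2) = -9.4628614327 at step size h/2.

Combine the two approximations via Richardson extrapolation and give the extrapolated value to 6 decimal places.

-9.556884

The method has order 1: 2^1 = 2.
Weighted: (-18.9257228654) − (-9.3688385974) = -9.5568842680
Extrapolated: (-9.5568842680) / 1 = -9.5568842680
Shift from A(h/2): −0.0940228353.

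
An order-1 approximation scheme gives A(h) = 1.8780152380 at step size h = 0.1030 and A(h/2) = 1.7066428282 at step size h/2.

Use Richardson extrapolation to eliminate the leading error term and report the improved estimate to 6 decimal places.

Error is O(h^1); halving h shrinks it by 2^1 = 2.
2*1.7066428282 = 3.4132856564; 3.4132856564 − 1.8780152380 = 1.5352704184
1.5352704184 ÷ 1 = 1.5352704184
Gap between inputs: 1.714e-01; correction applied: −0.1713724098.

1.535270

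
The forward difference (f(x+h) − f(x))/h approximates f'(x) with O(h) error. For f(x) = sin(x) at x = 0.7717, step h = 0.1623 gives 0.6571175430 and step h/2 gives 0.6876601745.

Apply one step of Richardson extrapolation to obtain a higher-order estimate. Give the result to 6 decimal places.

0.718203

r = 1: numerator weight 2, denominator 1.
Difference of the inputs: 0.6876601745 − 0.6571175430 = 0.0305426315
Divide by 2^1 − 1 = 1: 0.0305426315/1 = 0.0305426315
R = A(h/2) + (A(h/2) − A(h))/1 = 0.6876601745 + 0.0305426315 = 0.7182028060
Gap between inputs: 3.054e-02; correction applied: +0.0305426315.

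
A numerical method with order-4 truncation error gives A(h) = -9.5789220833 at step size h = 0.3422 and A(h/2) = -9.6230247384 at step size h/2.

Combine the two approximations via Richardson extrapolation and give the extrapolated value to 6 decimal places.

-9.625965

Leading term ∝ h^4; use weight 16 = 2^4.
16·(-9.6230247384) − (-9.5789220833) = -144.3894737311
(-144.3894737311) ÷ 15 = -9.6259649154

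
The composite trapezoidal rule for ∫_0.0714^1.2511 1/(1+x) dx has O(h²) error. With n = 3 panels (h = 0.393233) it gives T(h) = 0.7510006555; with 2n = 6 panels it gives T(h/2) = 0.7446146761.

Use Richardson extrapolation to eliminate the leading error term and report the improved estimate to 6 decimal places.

0.742486

r = 2, so 2^r = 4.
Top: 4(0.7446146761) − (0.7510006555) = 2.2274580489
Extrapolated: 2.2274580489 / 3 = 0.7424860163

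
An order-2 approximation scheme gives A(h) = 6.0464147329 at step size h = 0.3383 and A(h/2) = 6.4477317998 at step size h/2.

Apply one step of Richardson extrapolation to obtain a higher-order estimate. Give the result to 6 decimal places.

6.581504

r = 2: numerator weight 4, denominator 3.
4 × 6.4477317998 − 6.0464147329 = 19.7445124663
Denominator 4 − 1 = 3.
R = 19.7445124663/3 = 6.5815041554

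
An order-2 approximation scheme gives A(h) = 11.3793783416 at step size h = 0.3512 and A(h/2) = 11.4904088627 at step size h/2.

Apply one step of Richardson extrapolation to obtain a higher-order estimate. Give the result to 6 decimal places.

11.527419

With r = 2 the leading error scales as h^2, so the weight is 2^2 = 4.
4*11.4904088627 − 11.3793783416 = 34.5822571092
Divide by 2^2 − 1 = 3.
R = 34.5822571092/3 = 11.5274190364
Gap between inputs: 1.110e-01; correction applied: +0.0370101737.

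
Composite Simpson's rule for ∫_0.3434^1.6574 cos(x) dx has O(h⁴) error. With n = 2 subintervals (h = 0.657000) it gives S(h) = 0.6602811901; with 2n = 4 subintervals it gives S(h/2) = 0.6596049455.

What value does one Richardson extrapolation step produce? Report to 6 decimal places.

r = 4: numerator weight 16, denominator 15.
Weighted: 10.5536791280 − 0.6602811901 = 9.8933979379
Denominator 16 − 1 = 15.
R = 9.8933979379/15 = 0.6595598625
Correction |R − A(h/2)| = 4.508e-05; gap |A(h/2) − A(h)| = 6.762e-04.

0.659560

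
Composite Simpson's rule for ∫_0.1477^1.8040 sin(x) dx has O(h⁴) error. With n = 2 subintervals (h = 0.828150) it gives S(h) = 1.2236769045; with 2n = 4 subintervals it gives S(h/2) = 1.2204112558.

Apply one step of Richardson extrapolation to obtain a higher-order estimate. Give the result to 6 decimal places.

1.220194

Method order is 4; weight 2^4 = 16.
2^4 × A(h/2) = 19.5265800928; minus A(h) gives 18.3029031883.
Denominator 16 − 1 = 15.
(16 × 1.2204112558 − 1.2236769045)/(16 − 1) = 1.2201935459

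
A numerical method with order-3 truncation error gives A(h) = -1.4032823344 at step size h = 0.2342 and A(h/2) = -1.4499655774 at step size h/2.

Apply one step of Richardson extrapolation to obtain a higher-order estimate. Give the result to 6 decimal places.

r = 3: numerator weight 8, denominator 7.
8×(-1.4499655774) = -11.5997246192; (-11.5997246192) − (-1.4032823344) = -10.1964422848
(8×(-1.4499655774) − (-1.4032823344))/(8 − 1) = -1.4566346121
Shift from A(h/2): −0.0066690347.

-1.456635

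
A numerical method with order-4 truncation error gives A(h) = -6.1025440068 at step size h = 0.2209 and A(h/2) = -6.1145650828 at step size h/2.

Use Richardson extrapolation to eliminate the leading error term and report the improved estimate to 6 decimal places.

With r = 4 the leading error scales as h^4, so the weight is 2^4 = 16.
Weighted: (-97.8330413248) − (-6.1025440068) = -91.7304973180
Divide by 2^4 − 1 = 15.
Extrapolated: (-91.7304973180) / 15 = -6.1153664879
Correction |R − A(h/2)| = 8.014e-04; gap |A(h/2) − A(h)| = 1.202e-02.

-6.115366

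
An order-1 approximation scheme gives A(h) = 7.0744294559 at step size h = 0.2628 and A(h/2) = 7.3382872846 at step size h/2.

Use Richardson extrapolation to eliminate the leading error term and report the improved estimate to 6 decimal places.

7.602145

r = 1, so 2^r = 2.
2·7.3382872846 − 7.0744294559 = 7.6021451133
7.6021451133 ÷ 1 = 7.6021451133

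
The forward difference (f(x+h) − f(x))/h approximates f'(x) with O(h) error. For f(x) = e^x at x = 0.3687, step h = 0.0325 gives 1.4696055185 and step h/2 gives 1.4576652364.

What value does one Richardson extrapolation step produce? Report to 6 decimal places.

1.445725

r = 1: numerator weight 2, denominator 1.
Numerator 2 × A(h/2) − A(h) = 2 × 1.4576652364 − 1.4696055185 = 1.4457249543
Extrapolated: 1.4457249543 / 1 = 1.4457249543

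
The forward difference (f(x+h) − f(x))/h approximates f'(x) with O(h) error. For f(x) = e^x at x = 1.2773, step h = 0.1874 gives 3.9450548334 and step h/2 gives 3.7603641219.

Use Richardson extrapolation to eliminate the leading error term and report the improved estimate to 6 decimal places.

3.575673

Leading term ∝ h^1; use weight 2 = 2^1.
A(h/2) − A(h) = 3.7603641219 − 3.9450548334 = -0.1846907115
Divide by 2^1 − 1 = 1: (-0.1846907115)/1 = -0.1846907115
R = 3.7603641219 − 0.1846907115 = 3.5756734104
Gap between inputs: 1.847e-01; correction applied: −0.1846907115.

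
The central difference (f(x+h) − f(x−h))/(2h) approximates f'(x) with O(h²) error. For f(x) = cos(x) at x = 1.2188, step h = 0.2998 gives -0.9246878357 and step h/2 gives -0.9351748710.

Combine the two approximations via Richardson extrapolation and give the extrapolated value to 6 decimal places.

The method has order 2: 2^2 = 4.
4×(-0.9351748710) = -3.7406994840; subtract (-0.9246878357) → -2.8160116483
Denominator 4 − 1 = 3.
(-2.8160116483) ÷ 3 = -0.9386705494

-0.938671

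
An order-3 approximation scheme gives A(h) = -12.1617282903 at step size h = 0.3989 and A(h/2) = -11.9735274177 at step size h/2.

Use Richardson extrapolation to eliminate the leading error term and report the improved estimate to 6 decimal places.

Leading term ∝ h^3; use weight 8 = 2^3.
Weighted: (-95.7882193416) − (-12.1617282903) = -83.6264910513
Extrapolated: (-83.6264910513) / 7 = -11.9466415788
Correction |R − A(h/2)| = 2.689e-02; gap |A(h/2) − A(h)| = 1.882e-01.

-11.946642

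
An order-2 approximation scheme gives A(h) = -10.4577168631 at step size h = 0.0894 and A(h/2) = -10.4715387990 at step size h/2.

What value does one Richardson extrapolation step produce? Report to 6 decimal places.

-10.476146

r = 2, so 2^r = 4.
2^2×A(h/2) = -41.8861551960; minus A(h) gives -31.4284383329.
(-31.4284383329) ÷ 3 = -10.4761461110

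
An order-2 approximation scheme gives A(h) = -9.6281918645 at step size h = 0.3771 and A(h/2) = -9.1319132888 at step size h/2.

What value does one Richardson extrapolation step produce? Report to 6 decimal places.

-8.966487

r = 2: numerator weight 4, denominator 3.
Difference of the inputs: -9.1319132888 − (-9.6281918645) = 0.4962785757
Correction (A(h/2) − A(h))/(4 − 1) = 0.4962785757/3 = 0.1654261919
R = A(h/2) + (A(h/2) − A(h))/3 = -9.1319132888 + 0.1654261919 = -8.9664870969
Gap between inputs: 4.963e-01; correction applied: +0.1654261919.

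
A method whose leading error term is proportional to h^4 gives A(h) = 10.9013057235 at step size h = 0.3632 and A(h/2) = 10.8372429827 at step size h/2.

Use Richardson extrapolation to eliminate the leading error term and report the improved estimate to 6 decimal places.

10.832972

r = 4, so 2^r = 16.
Weighted: 173.3958877232 − 10.9013057235 = 162.4945819997
R = 162.4945819997/15 = 10.8329721333
Gap between inputs: 6.406e-02; correction applied: −0.0042708494.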